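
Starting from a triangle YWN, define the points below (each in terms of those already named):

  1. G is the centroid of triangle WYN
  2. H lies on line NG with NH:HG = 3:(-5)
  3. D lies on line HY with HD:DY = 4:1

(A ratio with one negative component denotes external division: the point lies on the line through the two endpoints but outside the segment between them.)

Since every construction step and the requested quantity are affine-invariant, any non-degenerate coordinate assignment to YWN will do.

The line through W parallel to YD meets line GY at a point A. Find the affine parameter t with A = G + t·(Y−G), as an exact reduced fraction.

t = -7/5

Set Y = (0, 0), W = (1, 0), N = (0, 1); any affine frame gives the same invariant.
1. G is the centroid of triangle WYN ⇒ G = (1/3, 1/3)
2. H lies on line NG with NH:HG = 3:(-5) ⇒ H = (-1/2, 2)
3. D lies on line HY with HD:DY = 4:1 ⇒ D = (-1/10, 2/5)
through W parallel to YD: direction (-1/10, 2/5); meets GY at A = (4/5, 4/5)
A = G + t·(Y−G) with t = -7/5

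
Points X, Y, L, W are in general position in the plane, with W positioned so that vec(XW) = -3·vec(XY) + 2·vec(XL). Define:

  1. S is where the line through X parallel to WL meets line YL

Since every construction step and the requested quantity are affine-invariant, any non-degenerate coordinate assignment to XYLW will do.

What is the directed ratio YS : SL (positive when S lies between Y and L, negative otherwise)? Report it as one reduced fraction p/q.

Set X = (0, 0), Y = (1, 0), L = (0, 1), W = (-3, 2); any affine frame gives the same invariant.
1. S is where the line through X parallel to WL meets line YL ⇒ S = (3/2, -1/2)
S = Y + t·(L−Y) with t = -1/2, so YS:SL = t:(1−t) = -1/2:3/2

YS:SL = -1/3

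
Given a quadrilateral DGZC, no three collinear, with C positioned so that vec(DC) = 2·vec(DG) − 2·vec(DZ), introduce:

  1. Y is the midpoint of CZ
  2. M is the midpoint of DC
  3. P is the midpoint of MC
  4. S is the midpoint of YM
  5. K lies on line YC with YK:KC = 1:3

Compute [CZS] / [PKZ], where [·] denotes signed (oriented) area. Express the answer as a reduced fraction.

Set D = (0, 0), G = (1, 0), Z = (0, 1), C = (2, -2); any affine frame gives the same invariant.
1. Y is the midpoint of CZ ⇒ Y = (1, -1/2)
2. M is the midpoint of DC ⇒ M = (1, -1)
3. P is the midpoint of MC ⇒ P = (3/2, -3/2)
4. S is the midpoint of YM ⇒ S = (1, -3/4)
5. K lies on line YC with YK:KC = 1:3 ⇒ K = (5/4, -7/8)
2·[CZS] = 1/2, 2·[PKZ] = 5/16
[CZS]:[PKZ] = 1/2:5/16 = 8/5

[CZS]:[PKZ] = 8/5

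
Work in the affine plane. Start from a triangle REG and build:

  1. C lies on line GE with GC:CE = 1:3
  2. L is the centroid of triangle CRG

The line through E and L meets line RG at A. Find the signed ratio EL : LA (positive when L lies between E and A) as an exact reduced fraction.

EL:LA = 11

Choose coordinates R = (0, 0), E = (1, 0), G = (0, 1).
1. C lies on line GE with GC:CE = 1:3 ⇒ C = (1/4, 3/4)
2. L is the centroid of triangle CRG ⇒ L = (1/12, 7/12)
line EL meets RG at A = (0, 7/11)
L = E + t·(A−E) with t = 11/12, so EL:LA = 11/12:1/12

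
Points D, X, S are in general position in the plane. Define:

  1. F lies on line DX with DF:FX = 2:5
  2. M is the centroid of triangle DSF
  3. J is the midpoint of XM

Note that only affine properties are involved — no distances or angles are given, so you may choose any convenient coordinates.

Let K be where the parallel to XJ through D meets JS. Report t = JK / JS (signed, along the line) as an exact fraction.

Set D = (0, 0), X = (1, 0), S = (0, 1); any affine frame gives the same invariant.
1. F lies on line DX with DF:FX = 2:5 ⇒ F = (2/7, 0)
2. M is the centroid of triangle DSF ⇒ M = (2/21, 1/3)
3. J is the midpoint of XM ⇒ J = (23/42, 1/6)
through D parallel to XJ: direction (-19/42, 1/6); meets JS at K = (437/504, -23/72)
K = J + t·(S−J) with t = -7/12

t = -7/12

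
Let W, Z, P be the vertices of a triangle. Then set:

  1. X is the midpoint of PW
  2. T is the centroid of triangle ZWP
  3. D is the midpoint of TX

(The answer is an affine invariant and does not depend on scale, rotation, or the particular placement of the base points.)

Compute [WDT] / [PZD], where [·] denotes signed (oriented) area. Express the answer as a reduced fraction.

[WDT]:[PZD] = 1/5

Work in coordinates with W = (0, 0), Z = (1, 0), P = (0, 1).
1. X is the midpoint of PW ⇒ X = (0, 1/2)
2. T is the centroid of triangle ZWP ⇒ T = (1/3, 1/3)
3. D is the midpoint of TX ⇒ D = (1/6, 5/12)
2·[WDT] = -1/12, 2·[PZD] = -5/12
[WDT]:[PZD] = -1/12:-5/12 = 1/5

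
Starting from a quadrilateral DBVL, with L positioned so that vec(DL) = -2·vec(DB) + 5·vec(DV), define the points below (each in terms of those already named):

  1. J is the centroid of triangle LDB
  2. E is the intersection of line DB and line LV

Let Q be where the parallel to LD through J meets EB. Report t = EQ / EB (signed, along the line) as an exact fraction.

Choose coordinates D = (0, 0), B = (1, 0), V = (0, 1), L = (-2, 5).
1. J is the centroid of triangle LDB ⇒ J = (-1/3, 5/3)
2. E is the intersection of line DB and line LV ⇒ E = (1/2, 0)
through J parallel to LD: direction (2, -5); meets EB at Q = (1/3, 0)
Q = E + t·(B−E) with t = -1/3

t = -1/3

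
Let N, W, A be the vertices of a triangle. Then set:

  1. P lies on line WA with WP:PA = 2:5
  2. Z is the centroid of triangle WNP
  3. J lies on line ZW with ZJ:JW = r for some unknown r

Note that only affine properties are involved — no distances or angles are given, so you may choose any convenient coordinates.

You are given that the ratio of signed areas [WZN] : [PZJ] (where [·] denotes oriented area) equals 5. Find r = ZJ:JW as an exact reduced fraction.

r = 1/4

Work in coordinates with N = (0, 0), W = (1, 0), A = (0, 1).
1. P lies on line WA with WP:PA = 2:5 ⇒ P = (5/7, 2/7)
2. Z is the centroid of triangle WNP ⇒ Z = (4/7, 2/21)
3. With ZJ:JW = r, write λ = r/(r+1) so J = Z + λ·(W−Z); J is affine-linear in λ
Every point depending on J is an affine combination of J and λ-independent points, so each such coordinate is linear in λ; the λ² term in each signed area is a multiple of (W−Z)×(W−Z) = 0, so 2·[WZN] and 2·[PZJ] are each linear in λ. Evaluating at λ=0 and λ=1:
  2·[WZN] = 2/21,   2·[PZJ] = 2/21·λ
So [WZN]:[PZJ] = (2/21) / (2/21·λ). Setting this equal to 5:
  2/21 = 5·(2/21·λ)  ⇒  λ = 1/5
Then r = λ/(1−λ) = (1/5)/(4/5) = 1/4. Check: with r = 1/4, J = (23/35, 8/105) and [WZN]:[PZJ] = 5 as required.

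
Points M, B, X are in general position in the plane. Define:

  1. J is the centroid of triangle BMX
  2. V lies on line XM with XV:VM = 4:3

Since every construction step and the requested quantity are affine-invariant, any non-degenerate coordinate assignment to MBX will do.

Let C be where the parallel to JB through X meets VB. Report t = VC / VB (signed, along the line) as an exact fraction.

Assign M = (0, 0), B = (1, 0), X = (0, 1) — the answer is frame-independent, so this choice is without loss of generality.
1. J is the centroid of triangle BMX ⇒ J = (1/3, 1/3)
2. V lies on line XM with XV:VM = 4:3 ⇒ V = (0, 3/7)
through X parallel to JB: direction (2/3, -1/3); meets VB at C = (8, -3)
C = V + t·(B−V) with t = 8

t = 8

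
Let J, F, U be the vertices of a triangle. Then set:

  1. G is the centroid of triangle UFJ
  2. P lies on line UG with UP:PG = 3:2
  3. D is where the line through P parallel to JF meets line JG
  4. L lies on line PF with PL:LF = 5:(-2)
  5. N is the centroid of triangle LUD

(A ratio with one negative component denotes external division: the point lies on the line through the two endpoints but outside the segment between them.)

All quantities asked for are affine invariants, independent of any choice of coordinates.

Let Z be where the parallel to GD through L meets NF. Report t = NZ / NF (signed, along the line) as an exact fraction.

t = 73/31

Assign J = (0, 0), F = (1, 0), U = (0, 1) — the answer is frame-independent, so this choice is without loss of generality.
1. G is the centroid of triangle UFJ ⇒ G = (1/3, 1/3)
2. P lies on line UG with UP:PG = 3:2 ⇒ P = (1/5, 3/5)
3. D is where the line through P parallel to JF meets line JG ⇒ D = (3/5, 3/5)
4. L lies on line PF with PL:LF = 5:(-2) ⇒ L = (23/15, -2/5)
5. N is the centroid of triangle LUD ⇒ N = (32/45, 2/5)
through L parallel to GD: direction (4/15, 4/15); meets NF at Z = (647/465, -84/155)
Z = N + t·(F−N) with t = 73/31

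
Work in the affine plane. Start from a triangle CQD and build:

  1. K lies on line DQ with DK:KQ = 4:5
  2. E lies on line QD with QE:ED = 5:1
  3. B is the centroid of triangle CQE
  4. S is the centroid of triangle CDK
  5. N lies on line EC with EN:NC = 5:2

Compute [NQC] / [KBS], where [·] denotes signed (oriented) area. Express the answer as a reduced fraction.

[NQC]:[KBS] = 270/91

Work in coordinates with C = (0, 0), Q = (1, 0), D = (0, 1).
1. K lies on line DQ with DK:KQ = 4:5 ⇒ K = (4/9, 5/9)
2. E lies on line QD with QE:ED = 5:1 ⇒ E = (1/6, 5/6)
3. B is the centroid of triangle CQE ⇒ B = (7/18, 5/18)
4. S is the centroid of triangle CDK ⇒ S = (4/27, 14/27)
5. N lies on line EC with EN:NC = 5:2 ⇒ N = (1/21, 5/21)
2·[NQC] = -5/21, 2·[KBS] = -13/162
[NQC]:[KBS] = -5/21:-13/162 = 270/91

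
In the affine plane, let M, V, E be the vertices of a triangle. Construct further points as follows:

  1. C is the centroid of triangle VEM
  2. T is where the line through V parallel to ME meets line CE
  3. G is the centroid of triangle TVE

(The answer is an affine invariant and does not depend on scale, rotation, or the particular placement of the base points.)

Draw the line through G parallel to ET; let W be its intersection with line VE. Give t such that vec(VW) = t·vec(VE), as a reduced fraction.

t = 2/3

Set M = (0, 0), V = (1, 0), E = (0, 1); any affine frame gives the same invariant.
1. C is the centroid of triangle VEM ⇒ C = (1/3, 1/3)
2. T is where the line through V parallel to ME meets line CE ⇒ T = (1, -1)
3. G is the centroid of triangle TVE ⇒ G = (2/3, 0)
through G parallel to ET: direction (1, -2); meets VE at W = (1/3, 2/3)
W = V + t·(E−V) with t = 2/3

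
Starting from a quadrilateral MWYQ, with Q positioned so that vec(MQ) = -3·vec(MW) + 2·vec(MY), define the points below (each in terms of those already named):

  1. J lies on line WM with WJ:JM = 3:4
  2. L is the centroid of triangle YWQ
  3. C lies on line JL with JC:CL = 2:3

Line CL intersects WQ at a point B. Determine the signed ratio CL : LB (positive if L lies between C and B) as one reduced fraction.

CL:LB = -48/35

Assign M = (0, 0), W = (1, 0), Y = (0, 1), Q = (-3, 2) — the answer is frame-independent, so this choice is without loss of generality.
1. J lies on line WM with WJ:JM = 3:4 ⇒ J = (4/7, 0)
2. L is the centroid of triangle YWQ ⇒ L = (-2/3, 1)
3. C lies on line JL with JC:CL = 2:3 ⇒ C = (8/105, 2/5)
line CL meets WQ at B = (-1/8, 9/16)
L = C + t·(B−C) with t = 48/13, so CL:LB = 48/13:-35/13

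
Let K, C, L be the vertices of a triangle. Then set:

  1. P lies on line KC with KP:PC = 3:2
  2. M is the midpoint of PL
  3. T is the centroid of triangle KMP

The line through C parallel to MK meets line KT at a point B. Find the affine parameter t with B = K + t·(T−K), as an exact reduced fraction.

t = 5

Set K = (0, 0), C = (1, 0), L = (0, 1); any affine frame gives the same invariant.
1. P lies on line KC with KP:PC = 3:2 ⇒ P = (3/5, 0)
2. M is the midpoint of PL ⇒ M = (3/10, 1/2)
3. T is the centroid of triangle KMP ⇒ T = (3/10, 1/6)
through C parallel to MK: direction (-3/10, -1/2); meets KT at B = (3/2, 5/6)
B = K + t·(T−K) with t = 5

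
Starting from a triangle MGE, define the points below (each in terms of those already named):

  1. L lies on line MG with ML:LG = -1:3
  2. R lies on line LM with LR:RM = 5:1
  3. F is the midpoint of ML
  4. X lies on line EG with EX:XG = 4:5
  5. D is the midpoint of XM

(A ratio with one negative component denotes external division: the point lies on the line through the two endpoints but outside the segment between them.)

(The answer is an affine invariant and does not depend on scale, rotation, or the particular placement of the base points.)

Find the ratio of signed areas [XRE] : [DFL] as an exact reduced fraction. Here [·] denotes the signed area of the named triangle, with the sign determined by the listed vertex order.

Work in coordinates with M = (0, 0), G = (1, 0), E = (0, 1).
1. L lies on line MG with ML:LG = -1:3 ⇒ L = (-1/2, 0)
2. R lies on line LM with LR:RM = 5:1 ⇒ R = (-1/12, 0)
3. F is the midpoint of ML ⇒ F = (-1/4, 0)
4. X lies on line EG with EX:XG = 4:5 ⇒ X = (4/9, 5/9)
5. D is the midpoint of XM ⇒ D = (2/9, 5/18)
2·[XRE] = -13/27, 2·[DFL] = -5/72
[XRE]:[DFL] = -13/27:-5/72 = 104/15

[XRE]:[DFL] = 104/15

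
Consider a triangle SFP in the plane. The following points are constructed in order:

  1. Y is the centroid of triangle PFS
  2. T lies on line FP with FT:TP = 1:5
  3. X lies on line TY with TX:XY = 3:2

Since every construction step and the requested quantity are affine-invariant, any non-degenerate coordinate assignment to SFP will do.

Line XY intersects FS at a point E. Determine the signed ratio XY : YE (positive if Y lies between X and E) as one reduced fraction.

Assign S = (0, 0), F = (1, 0), P = (0, 1) — the answer is frame-independent, so this choice is without loss of generality.
1. Y is the centroid of triangle PFS ⇒ Y = (1/3, 1/3)
2. T lies on line FP with FT:TP = 1:5 ⇒ T = (5/6, 1/6)
3. X lies on line TY with TX:XY = 3:2 ⇒ X = (8/15, 4/15)
line XY meets FS at E = (4/3, 0)
Y = X + t·(E−X) with t = -1/4, so XY:YE = -1/4:5/4

XY:YE = -1/5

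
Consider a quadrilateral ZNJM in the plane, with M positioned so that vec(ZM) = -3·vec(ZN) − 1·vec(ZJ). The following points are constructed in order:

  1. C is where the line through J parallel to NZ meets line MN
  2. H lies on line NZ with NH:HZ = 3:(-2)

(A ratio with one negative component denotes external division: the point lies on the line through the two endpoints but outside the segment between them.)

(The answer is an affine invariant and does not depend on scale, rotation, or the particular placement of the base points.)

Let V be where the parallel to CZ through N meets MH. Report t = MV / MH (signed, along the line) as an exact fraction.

Choose coordinates Z = (0, 0), N = (1, 0), J = (0, 1), M = (-3, -1).
1. C is where the line through J parallel to NZ meets line MN ⇒ C = (5, 1)
2. H lies on line NZ with NH:HZ = 3:(-2) ⇒ H = (-2, 0)
through N parallel to CZ: direction (-5, -1); meets MH at V = (-11/4, -3/4)
V = M + t·(H−M) with t = 1/4

t = 1/4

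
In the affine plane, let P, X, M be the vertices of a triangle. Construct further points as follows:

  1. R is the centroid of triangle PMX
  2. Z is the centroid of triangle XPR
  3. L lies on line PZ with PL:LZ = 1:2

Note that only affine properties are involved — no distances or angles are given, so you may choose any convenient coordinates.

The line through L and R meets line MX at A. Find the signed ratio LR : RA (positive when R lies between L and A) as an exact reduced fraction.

Work in coordinates with P = (0, 0), X = (1, 0), M = (0, 1).
1. R is the centroid of triangle PMX ⇒ R = (1/3, 1/3)
2. Z is the centroid of triangle XPR ⇒ Z = (4/9, 1/9)
3. L lies on line PZ with PL:LZ = 1:2 ⇒ L = (4/27, 1/27)
line LR meets MX at A = (6/13, 7/13)
R = L + t·(A−L) with t = 13/22, so LR:RA = 13/22:9/22

LR:RA = 13/9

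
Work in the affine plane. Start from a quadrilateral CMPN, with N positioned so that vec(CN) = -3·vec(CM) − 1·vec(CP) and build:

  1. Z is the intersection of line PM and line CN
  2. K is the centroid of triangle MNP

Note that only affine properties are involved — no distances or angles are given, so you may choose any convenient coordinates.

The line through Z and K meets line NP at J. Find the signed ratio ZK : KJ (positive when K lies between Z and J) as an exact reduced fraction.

Choose coordinates C = (0, 0), M = (1, 0), P = (0, 1), N = (-3, -1).
1. Z is the intersection of line PM and line CN ⇒ Z = (3/4, 1/4)
2. K is the centroid of triangle MNP ⇒ K = (-2/3, 0)
line ZK meets NP at J = (-9/5, -1/5)
K = Z + t·(J−Z) with t = 5/9, so ZK:KJ = 5/9:4/9

ZK:KJ = 5/4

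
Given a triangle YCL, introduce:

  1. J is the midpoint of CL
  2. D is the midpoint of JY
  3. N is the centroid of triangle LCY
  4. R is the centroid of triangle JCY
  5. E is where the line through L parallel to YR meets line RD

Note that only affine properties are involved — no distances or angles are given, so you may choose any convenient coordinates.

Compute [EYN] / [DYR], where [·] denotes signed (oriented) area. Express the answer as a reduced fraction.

[EYN]:[DYR] = 20/3

Assign Y = (0, 0), C = (1, 0), L = (0, 1) — the answer is frame-independent, so this choice is without loss of generality.
1. J is the midpoint of CL ⇒ J = (1/2, 1/2)
2. D is the midpoint of JY ⇒ D = (1/4, 1/4)
3. N is the centroid of triangle LCY ⇒ N = (1/3, 1/3)
4. R is the centroid of triangle JCY ⇒ R = (1/2, 1/6)
5. E is where the line through L parallel to YR meets line RD ⇒ E = (-1, 2/3)
2·[EYN] = 5/9, 2·[DYR] = 1/12
[EYN]:[DYR] = 5/9:1/12 = 20/3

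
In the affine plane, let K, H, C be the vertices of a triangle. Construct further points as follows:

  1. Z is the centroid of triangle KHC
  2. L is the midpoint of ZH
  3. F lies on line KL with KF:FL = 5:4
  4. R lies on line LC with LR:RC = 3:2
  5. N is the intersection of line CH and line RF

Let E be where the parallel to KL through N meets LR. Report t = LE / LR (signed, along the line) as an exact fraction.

Work in coordinates with K = (0, 0), H = (1, 0), C = (0, 1).
1. Z is the centroid of triangle KHC ⇒ Z = (1/3, 1/3)
2. L is the midpoint of ZH ⇒ L = (2/3, 1/6)
3. F lies on line KL with KF:FL = 5:4 ⇒ F = (10/27, 5/54)
4. R lies on line LC with LR:RC = 3:2 ⇒ R = (4/15, 2/3)
5. N is the intersection of line CH and line RF ⇒ N = (32/127, 95/127)
through N parallel to KL: direction (2/3, 1/6); meets LR at E = (80/381, 281/381)
E = L + t·(R−L) with t = 145/127

t = 145/127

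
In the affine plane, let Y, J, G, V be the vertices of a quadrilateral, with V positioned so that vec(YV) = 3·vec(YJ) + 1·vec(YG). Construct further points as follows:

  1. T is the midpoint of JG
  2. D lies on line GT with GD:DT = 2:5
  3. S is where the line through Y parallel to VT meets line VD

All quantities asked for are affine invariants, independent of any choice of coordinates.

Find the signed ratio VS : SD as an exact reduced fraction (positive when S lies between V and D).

Set Y = (0, 0), J = (1, 0), G = (0, 1), V = (3, 1); any affine frame gives the same invariant.
1. T is the midpoint of JG ⇒ T = (1/2, 1/2)
2. D lies on line GT with GD:DT = 2:5 ⇒ D = (1/7, 6/7)
3. S is where the line through Y parallel to VT meets line VD ⇒ S = (17/3, 17/15)
S = V + t·(D−V) with t = -14/15, so VS:SD = t:(1−t) = -14/15:29/15

VS:SD = -14/29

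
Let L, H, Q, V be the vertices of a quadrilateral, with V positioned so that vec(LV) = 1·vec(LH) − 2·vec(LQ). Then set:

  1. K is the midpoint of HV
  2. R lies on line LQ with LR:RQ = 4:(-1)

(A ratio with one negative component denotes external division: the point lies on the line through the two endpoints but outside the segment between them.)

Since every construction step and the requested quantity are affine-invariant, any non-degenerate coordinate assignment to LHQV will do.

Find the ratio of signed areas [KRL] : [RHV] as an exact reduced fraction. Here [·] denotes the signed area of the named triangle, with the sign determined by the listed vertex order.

Choose coordinates L = (0, 0), H = (1, 0), Q = (0, 1), V = (1, -2).
1. K is the midpoint of HV ⇒ K = (1, -1)
2. R lies on line LQ with LR:RQ = 4:(-1) ⇒ R = (0, 4/3)
2·[KRL] = 4/3, 2·[RHV] = -2
[KRL]:[RHV] = 4/3:-2 = -2/3

[KRL]:[RHV] = -2/3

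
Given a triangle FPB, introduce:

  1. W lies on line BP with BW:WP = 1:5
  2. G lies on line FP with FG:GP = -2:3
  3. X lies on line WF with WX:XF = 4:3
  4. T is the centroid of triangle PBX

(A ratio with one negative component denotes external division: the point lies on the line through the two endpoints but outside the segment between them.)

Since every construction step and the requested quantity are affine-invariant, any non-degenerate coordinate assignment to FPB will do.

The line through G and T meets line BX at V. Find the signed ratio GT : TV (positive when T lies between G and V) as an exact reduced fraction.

GT:TV = -65/8

Work in coordinates with F = (0, 0), P = (1, 0), B = (0, 1).
1. W lies on line BP with BW:WP = 1:5 ⇒ W = (1/6, 5/6)
2. G lies on line FP with FG:GP = -2:3 ⇒ G = (-2, 0)
3. X lies on line WF with WX:XF = 4:3 ⇒ X = (1/14, 5/14)
4. T is the centroid of triangle PBX ⇒ T = (5/14, 19/42)
line GT meets BX at V = (61/910, 361/910)
T = G + t·(V−G) with t = 65/57, so GT:TV = 65/57:-8/57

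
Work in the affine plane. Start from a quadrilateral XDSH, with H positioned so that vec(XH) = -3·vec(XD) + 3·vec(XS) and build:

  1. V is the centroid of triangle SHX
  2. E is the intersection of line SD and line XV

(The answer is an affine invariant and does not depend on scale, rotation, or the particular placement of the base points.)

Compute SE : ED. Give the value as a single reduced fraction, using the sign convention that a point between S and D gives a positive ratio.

Assign X = (0, 0), D = (1, 0), S = (0, 1), H = (-3, 3) — the answer is frame-independent, so this choice is without loss of generality.
1. V is the centroid of triangle SHX ⇒ V = (-1, 4/3)
2. E is the intersection of line SD and line XV ⇒ E = (-3, 4)
E = S + t·(D−S) with t = -3, so SE:ED = t:(1−t) = -3:4

SE:ED = -3/4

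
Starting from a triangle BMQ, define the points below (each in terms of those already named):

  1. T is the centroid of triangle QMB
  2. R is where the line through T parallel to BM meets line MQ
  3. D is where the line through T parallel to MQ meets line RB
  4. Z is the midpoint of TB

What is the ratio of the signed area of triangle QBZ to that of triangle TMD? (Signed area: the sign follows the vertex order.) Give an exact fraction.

Set B = (0, 0), M = (1, 0), Q = (0, 1); any affine frame gives the same invariant.
1. T is the centroid of triangle QMB ⇒ T = (1/3, 1/3)
2. R is where the line through T parallel to BM meets line MQ ⇒ R = (2/3, 1/3)
3. D is where the line through T parallel to MQ meets line RB ⇒ D = (4/9, 2/9)
4. Z is the midpoint of TB ⇒ Z = (1/6, 1/6)
2·[QBZ] = 1/6, 2·[TMD] = -1/27
[QBZ]:[TMD] = 1/6:-1/27 = -9/2

[QBZ]:[TMD] = -9/2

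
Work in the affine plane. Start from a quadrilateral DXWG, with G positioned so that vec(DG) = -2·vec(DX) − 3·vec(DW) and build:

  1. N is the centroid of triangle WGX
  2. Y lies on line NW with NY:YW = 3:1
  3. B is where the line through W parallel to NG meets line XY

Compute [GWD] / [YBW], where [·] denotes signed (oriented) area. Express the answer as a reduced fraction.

Choose coordinates D = (0, 0), X = (1, 0), W = (0, 1), G = (-2, -3).
1. N is the centroid of triangle WGX ⇒ N = (-1/3, -2/3)
2. Y lies on line NW with NY:YW = 3:1 ⇒ Y = (-1/12, 7/12)
3. B is where the line through W parallel to NG meets line XY ⇒ B = (-5/21, 2/3)
2·[GWD] = -2, 2·[YBW] = -1/14
[GWD]:[YBW] = -2:-1/14 = 28

[GWD]:[YBW] = 28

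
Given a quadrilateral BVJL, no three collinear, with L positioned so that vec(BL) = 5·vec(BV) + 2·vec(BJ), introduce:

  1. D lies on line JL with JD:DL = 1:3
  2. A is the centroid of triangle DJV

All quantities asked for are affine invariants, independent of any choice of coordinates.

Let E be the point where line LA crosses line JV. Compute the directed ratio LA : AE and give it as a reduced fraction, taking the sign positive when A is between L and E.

LA:AE = 11

Assign B = (0, 0), V = (1, 0), J = (0, 1), L = (5, 2) — the answer is frame-independent, so this choice is without loss of generality.
1. D lies on line JL with JD:DL = 1:3 ⇒ D = (5/4, 5/4)
2. A is the centroid of triangle DJV ⇒ A = (3/4, 3/4)
line LA meets JV at E = (4/11, 7/11)
A = L + t·(E−L) with t = 11/12, so LA:AE = 11/12:1/12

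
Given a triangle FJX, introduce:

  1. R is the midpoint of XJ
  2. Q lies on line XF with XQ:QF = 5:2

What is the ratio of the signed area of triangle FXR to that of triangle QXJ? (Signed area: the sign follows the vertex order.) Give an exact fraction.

[FXR]:[QXJ] = 7/10

Work in coordinates with F = (0, 0), J = (1, 0), X = (0, 1).
1. R is the midpoint of XJ ⇒ R = (1/2, 1/2)
2. Q lies on line XF with XQ:QF = 5:2 ⇒ Q = (0, 2/7)
2·[FXR] = -1/2, 2·[QXJ] = -5/7
[FXR]:[QXJ] = -1/2:-5/7 = 7/10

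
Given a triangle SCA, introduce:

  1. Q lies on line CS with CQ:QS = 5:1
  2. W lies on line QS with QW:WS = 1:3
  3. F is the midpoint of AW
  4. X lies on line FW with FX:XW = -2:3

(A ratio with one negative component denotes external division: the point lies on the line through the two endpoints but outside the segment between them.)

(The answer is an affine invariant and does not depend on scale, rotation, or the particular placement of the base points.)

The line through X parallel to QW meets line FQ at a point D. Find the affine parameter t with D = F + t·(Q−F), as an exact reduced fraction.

t = -2

Work in coordinates with S = (0, 0), C = (1, 0), A = (0, 1).
1. Q lies on line CS with CQ:QS = 5:1 ⇒ Q = (1/6, 0)
2. W lies on line QS with QW:WS = 1:3 ⇒ W = (1/8, 0)
3. F is the midpoint of AW ⇒ F = (1/16, 1/2)
4. X lies on line FW with FX:XW = -2:3 ⇒ X = (-1/16, 3/2)
through X parallel to QW: direction (-1/24, 0); meets FQ at D = (-7/48, 3/2)
D = F + t·(Q−F) with t = -2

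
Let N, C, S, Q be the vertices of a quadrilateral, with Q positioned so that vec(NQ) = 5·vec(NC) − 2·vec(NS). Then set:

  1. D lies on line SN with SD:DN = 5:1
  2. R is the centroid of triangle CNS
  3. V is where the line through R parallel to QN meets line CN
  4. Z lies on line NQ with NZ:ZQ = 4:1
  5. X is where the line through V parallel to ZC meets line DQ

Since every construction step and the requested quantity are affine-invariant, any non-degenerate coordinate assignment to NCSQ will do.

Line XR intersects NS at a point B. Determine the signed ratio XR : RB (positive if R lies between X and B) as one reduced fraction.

Work in coordinates with N = (0, 0), C = (1, 0), S = (0, 1), Q = (5, -2).
1. D lies on line SN with SD:DN = 5:1 ⇒ D = (0, 1/6)
2. R is the centroid of triangle CNS ⇒ R = (1/3, 1/3)
3. V is where the line through R parallel to QN meets line CN ⇒ V = (7/6, 0)
4. Z lies on line NQ with NZ:ZQ = 4:1 ⇒ Z = (4, -8/5)
5. X is where the line through V parallel to ZC meets line DQ ⇒ X = (41/9, -244/135)
line XR meets NS at B = (0, 859/1710)
R = X + t·(B−X) with t = 38/41, so XR:RB = 38/41:3/41

XR:RB = 38/3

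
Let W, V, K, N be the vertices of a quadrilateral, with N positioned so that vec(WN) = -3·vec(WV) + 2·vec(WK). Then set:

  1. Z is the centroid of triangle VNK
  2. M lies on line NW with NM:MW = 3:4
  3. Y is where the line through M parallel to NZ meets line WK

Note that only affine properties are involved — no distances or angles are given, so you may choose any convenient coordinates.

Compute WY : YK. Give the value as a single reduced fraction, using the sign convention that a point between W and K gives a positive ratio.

WY:YK = 20/29

Choose coordinates W = (0, 0), V = (1, 0), K = (0, 1), N = (-3, 2).
1. Z is the centroid of triangle VNK ⇒ Z = (-2/3, 1)
2. M lies on line NW with NM:MW = 3:4 ⇒ M = (-12/7, 8/7)
3. Y is where the line through M parallel to NZ meets line WK ⇒ Y = (0, 20/49)
Y = W + t·(K−W) with t = 20/49, so WY:YK = t:(1−t) = 20/49:29/49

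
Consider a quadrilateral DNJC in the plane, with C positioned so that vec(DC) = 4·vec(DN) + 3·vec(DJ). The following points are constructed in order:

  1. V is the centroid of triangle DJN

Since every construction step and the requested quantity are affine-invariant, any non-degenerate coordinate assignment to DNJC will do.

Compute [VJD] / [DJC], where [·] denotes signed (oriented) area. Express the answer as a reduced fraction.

[VJD]:[DJC] = -1/12

Choose coordinates D = (0, 0), N = (1, 0), J = (0, 1), C = (4, 3).
1. V is the centroid of triangle DJN ⇒ V = (1/3, 1/3)
2·[VJD] = 1/3, 2·[DJC] = -4
[VJD]:[DJC] = 1/3:-4 = -1/12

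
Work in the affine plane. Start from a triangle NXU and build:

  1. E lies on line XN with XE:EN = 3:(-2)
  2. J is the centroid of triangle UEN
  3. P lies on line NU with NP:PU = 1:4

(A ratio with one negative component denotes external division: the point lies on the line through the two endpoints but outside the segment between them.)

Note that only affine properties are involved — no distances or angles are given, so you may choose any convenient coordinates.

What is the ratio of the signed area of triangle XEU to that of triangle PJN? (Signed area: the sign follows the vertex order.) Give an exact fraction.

Work in coordinates with N = (0, 0), X = (1, 0), U = (0, 1).
1. E lies on line XN with XE:EN = 3:(-2) ⇒ E = (-2, 0)
2. J is the centroid of triangle UEN ⇒ J = (-2/3, 1/3)
3. P lies on line NU with NP:PU = 1:4 ⇒ P = (0, 1/5)
2·[XEU] = -3, 2·[PJN] = 2/15
[XEU]:[PJN] = -3:2/15 = -45/2

[XEU]:[PJN] = -45/2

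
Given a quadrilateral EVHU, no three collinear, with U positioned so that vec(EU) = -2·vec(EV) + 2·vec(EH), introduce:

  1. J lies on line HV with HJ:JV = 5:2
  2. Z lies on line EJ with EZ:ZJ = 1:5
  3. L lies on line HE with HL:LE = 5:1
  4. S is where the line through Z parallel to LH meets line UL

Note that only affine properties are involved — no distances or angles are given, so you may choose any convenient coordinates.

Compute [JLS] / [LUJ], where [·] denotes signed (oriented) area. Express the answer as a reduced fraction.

[JLS]:[LUJ] = -5/84

Set E = (0, 0), V = (1, 0), H = (0, 1), U = (-2, 2); any affine frame gives the same invariant.
1. J lies on line HV with HJ:JV = 5:2 ⇒ J = (5/7, 2/7)
2. Z lies on line EJ with EZ:ZJ = 1:5 ⇒ Z = (5/42, 1/21)
3. L lies on line HE with HL:LE = 5:1 ⇒ L = (0, 1/6)
4. S is where the line through Z parallel to LH meets line UL ⇒ S = (5/42, 29/504)
2·[JLS] = 325/3528, 2·[LUJ] = -65/42
[JLS]:[LUJ] = 325/3528:-65/42 = -5/84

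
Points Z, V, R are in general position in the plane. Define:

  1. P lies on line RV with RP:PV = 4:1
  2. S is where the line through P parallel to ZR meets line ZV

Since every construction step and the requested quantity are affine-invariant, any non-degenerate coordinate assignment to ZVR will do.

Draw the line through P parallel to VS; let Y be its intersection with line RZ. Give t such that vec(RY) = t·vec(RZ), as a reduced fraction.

t = 4/5

Set Z = (0, 0), V = (1, 0), R = (0, 1); any affine frame gives the same invariant.
1. P lies on line RV with RP:PV = 4:1 ⇒ P = (4/5, 1/5)
2. S is where the line through P parallel to ZR meets line ZV ⇒ S = (4/5, 0)
through P parallel to VS: direction (-1/5, 0); meets RZ at Y = (0, 1/5)
Y = R + t·(Z−R) with t = 4/5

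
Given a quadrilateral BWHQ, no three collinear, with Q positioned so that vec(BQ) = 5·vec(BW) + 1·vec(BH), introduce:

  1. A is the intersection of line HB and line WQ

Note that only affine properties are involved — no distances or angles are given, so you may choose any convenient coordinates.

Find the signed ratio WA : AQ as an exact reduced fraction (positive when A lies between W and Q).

WA:AQ = -1/5

Work in coordinates with B = (0, 0), W = (1, 0), H = (0, 1), Q = (5, 1).
1. A is the intersection of line HB and line WQ ⇒ A = (0, -1/4)
A = W + t·(Q−W) with t = -1/4, so WA:AQ = t:(1−t) = -1/4:5/4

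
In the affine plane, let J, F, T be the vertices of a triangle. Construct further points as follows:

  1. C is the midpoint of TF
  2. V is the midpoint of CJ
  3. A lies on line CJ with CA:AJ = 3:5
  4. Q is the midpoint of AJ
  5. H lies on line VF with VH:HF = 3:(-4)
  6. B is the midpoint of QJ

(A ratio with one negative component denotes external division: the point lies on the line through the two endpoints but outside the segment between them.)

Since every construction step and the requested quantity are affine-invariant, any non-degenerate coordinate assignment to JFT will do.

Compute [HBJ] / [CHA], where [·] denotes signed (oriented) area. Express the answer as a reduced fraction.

Work in coordinates with J = (0, 0), F = (1, 0), T = (0, 1).
1. C is the midpoint of TF ⇒ C = (1/2, 1/2)
2. V is the midpoint of CJ ⇒ V = (1/4, 1/4)
3. A lies on line CJ with CA:AJ = 3:5 ⇒ A = (5/16, 5/16)
4. Q is the midpoint of AJ ⇒ Q = (5/32, 5/32)
5. H lies on line VF with VH:HF = 3:(-4) ⇒ H = (-2, 1)
6. B is the midpoint of QJ ⇒ B = (5/64, 5/64)
2·[HBJ] = -15/64, 2·[CHA] = 9/16
[HBJ]:[CHA] = -15/64:9/16 = -5/12

[HBJ]:[CHA] = -5/12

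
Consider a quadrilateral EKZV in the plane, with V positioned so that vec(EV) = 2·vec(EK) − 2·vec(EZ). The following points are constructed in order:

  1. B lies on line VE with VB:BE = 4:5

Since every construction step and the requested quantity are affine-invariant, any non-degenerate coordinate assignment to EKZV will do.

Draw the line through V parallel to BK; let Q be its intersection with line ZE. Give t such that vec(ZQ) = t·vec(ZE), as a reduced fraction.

t = -17

Work in coordinates with E = (0, 0), K = (1, 0), Z = (0, 1), V = (2, -2).
1. B lies on line VE with VB:BE = 4:5 ⇒ B = (10/9, -10/9)
through V parallel to BK: direction (-1/9, 10/9); meets ZE at Q = (0, 18)
Q = Z + t·(E−Z) with t = -17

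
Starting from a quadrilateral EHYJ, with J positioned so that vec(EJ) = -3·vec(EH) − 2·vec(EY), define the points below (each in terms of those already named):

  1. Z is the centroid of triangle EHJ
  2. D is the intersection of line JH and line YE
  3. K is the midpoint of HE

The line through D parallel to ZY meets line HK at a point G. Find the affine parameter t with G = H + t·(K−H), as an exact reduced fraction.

t = 8/5

Assign E = (0, 0), H = (1, 0), Y = (0, 1), J = (-3, -2) — the answer is frame-independent, so this choice is without loss of generality.
1. Z is the centroid of triangle EHJ ⇒ Z = (-2/3, -2/3)
2. D is the intersection of line JH and line YE ⇒ D = (0, -1/2)
3. K is the midpoint of HE ⇒ K = (1/2, 0)
through D parallel to ZY: direction (2/3, 5/3); meets HK at G = (1/5, 0)
G = H + t·(K−H) with t = 8/5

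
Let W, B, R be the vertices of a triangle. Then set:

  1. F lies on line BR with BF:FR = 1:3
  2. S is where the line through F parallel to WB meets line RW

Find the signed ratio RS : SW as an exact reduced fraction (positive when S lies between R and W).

Set W = (0, 0), B = (1, 0), R = (0, 1); any affine frame gives the same invariant.
1. F lies on line BR with BF:FR = 1:3 ⇒ F = (3/4, 1/4)
2. S is where the line through F parallel to WB meets line RW ⇒ S = (0, 1/4)
S = R + t·(W−R) with t = 3/4, so RS:SW = t:(1−t) = 3/4:1/4

RS:SW = 3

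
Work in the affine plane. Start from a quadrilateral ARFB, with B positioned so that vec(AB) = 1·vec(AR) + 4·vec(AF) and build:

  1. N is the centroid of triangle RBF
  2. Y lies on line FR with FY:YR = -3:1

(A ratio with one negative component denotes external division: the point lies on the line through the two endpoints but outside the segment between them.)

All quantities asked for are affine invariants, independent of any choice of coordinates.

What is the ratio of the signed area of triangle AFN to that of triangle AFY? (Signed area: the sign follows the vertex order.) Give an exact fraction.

[AFN]:[AFY] = 4/9

Work in coordinates with A = (0, 0), R = (1, 0), F = (0, 1), B = (1, 4).
1. N is the centroid of triangle RBF ⇒ N = (2/3, 5/3)
2. Y lies on line FR with FY:YR = -3:1 ⇒ Y = (3/2, -1/2)
2·[AFN] = -2/3, 2·[AFY] = -3/2
[AFN]:[AFY] = -2/3:-3/2 = 4/9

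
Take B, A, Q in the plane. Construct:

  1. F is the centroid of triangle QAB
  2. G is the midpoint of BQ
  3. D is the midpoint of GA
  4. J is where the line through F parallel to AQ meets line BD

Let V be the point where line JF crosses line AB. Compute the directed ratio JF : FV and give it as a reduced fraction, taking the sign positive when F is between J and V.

Work in coordinates with B = (0, 0), A = (1, 0), Q = (0, 1).
1. F is the centroid of triangle QAB ⇒ F = (1/3, 1/3)
2. G is the midpoint of BQ ⇒ G = (0, 1/2)
3. D is the midpoint of GA ⇒ D = (1/2, 1/4)
4. J is where the line through F parallel to AQ meets line BD ⇒ J = (4/9, 2/9)
line JF meets AB at V = (2/3, 0)
F = J + t·(V−J) with t = -1/2, so JF:FV = -1/2:3/2

JF:FV = -1/3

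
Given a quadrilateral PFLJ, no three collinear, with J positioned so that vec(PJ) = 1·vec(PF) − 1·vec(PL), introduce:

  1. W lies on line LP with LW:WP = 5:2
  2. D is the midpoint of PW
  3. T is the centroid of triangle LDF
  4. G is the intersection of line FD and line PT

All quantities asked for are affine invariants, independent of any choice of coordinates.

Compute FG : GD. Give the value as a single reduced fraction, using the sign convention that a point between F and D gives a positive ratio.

Work in coordinates with P = (0, 0), F = (1, 0), L = (0, 1), J = (1, -1).
1. W lies on line LP with LW:WP = 5:2 ⇒ W = (0, 2/7)
2. D is the midpoint of PW ⇒ D = (0, 1/7)
3. T is the centroid of triangle LDF ⇒ T = (1/3, 8/21)
4. G is the intersection of line FD and line PT ⇒ G = (1/9, 8/63)
G = F + t·(D−F) with t = 8/9, so FG:GD = t:(1−t) = 8/9:1/9

FG:GD = 8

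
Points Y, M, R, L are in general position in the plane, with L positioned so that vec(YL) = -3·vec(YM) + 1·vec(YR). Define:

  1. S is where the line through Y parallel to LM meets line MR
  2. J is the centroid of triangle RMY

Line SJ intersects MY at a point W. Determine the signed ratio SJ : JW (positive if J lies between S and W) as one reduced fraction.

SJ:JW = -2

Choose coordinates Y = (0, 0), M = (1, 0), R = (0, 1), L = (-3, 1).
1. S is where the line through Y parallel to LM meets line MR ⇒ S = (4/3, -1/3)
2. J is the centroid of triangle RMY ⇒ J = (1/3, 1/3)
line SJ meets MY at W = (5/6, 0)
J = S + t·(W−S) with t = 2, so SJ:JW = 2:-1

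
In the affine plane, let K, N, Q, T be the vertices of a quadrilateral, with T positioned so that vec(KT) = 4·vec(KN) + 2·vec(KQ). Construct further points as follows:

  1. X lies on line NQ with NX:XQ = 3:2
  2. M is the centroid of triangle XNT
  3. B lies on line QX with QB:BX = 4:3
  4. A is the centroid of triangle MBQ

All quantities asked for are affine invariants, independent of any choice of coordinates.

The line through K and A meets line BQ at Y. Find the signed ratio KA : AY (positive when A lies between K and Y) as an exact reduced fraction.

Set K = (0, 0), N = (1, 0), Q = (0, 1), T = (4, 2); any affine frame gives the same invariant.
1. X lies on line NQ with NX:XQ = 3:2 ⇒ X = (2/5, 3/5)
2. M is the centroid of triangle XNT ⇒ M = (9/5, 13/15)
3. B lies on line QX with QB:BX = 4:3 ⇒ B = (8/35, 27/35)
4. A is the centroid of triangle MBQ ⇒ A = (71/105, 277/315)
line KA meets BQ at Y = (213/490, 277/490)
A = K + t·(Y−K) with t = 14/9, so KA:AY = 14/9:-5/9

KA:AY = -14/5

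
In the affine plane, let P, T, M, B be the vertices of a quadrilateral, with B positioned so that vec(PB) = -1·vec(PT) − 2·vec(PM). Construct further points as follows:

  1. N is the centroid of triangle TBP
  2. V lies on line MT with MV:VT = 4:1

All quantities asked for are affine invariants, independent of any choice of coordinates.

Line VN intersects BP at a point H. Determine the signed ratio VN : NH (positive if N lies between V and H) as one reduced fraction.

Assign P = (0, 0), T = (1, 0), M = (0, 1), B = (-1, -2) — the answer is frame-independent, so this choice is without loss of generality.
1. N is the centroid of triangle TBP ⇒ N = (0, -2/3)
2. V lies on line MT with MV:VT = 4:1 ⇒ V = (4/5, 1/5)
line VN meets BP at H = (-8/11, -16/11)
N = V + t·(H−V) with t = 11/21, so VN:NH = 11/21:10/21

VN:NH = 11/10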